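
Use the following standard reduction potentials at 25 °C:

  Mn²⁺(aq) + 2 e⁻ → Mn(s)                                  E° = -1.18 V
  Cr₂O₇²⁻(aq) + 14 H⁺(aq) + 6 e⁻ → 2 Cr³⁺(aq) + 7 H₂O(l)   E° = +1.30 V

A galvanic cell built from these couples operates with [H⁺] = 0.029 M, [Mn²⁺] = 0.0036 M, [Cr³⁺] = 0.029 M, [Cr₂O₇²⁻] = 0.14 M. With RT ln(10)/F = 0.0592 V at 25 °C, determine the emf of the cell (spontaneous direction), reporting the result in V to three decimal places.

+2.362 V

Cr₂O₇²⁻/Cr³⁺ is the cathode (higher E°), Mn²⁺/Mn the anode: E°cell = +1.30 − (-1.18) = +2.48 V, n = 6.
Overall: Cr₂O₇²⁻(aq) + 14 H⁺(aq) + 3 Mn(s) → 2 Cr³⁺(aq) + 7 H₂O(l) + 3 Mn²⁺(aq)
Q = [Cr³⁺]^2·[Mn²⁺]^3 / ([Cr₂O₇²⁻]·[H⁺]^14); log Q = 11.974.
E = E° − (0.0592/n) log Q = +2.48 − (0.0592/6)(11.974) = +2.362 V.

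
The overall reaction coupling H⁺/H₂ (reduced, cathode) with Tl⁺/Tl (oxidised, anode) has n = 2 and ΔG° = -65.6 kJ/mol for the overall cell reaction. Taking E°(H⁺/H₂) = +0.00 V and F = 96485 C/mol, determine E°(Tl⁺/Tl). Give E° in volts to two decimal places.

-0.34 V

E°cell = −ΔG°/(nF) = −(-65.6×10³)/((2)(96485)) = +0.340 V.
Since H⁺/H₂ is the cathode and Tl⁺/Tl the anode, E°cell = E°(H⁺/H₂) − E°(Tl⁺/Tl).
So E°(Tl⁺/Tl) = E°(H⁺/H₂) − E°cell = (+0.00) − (+0.340) = -0.34 V.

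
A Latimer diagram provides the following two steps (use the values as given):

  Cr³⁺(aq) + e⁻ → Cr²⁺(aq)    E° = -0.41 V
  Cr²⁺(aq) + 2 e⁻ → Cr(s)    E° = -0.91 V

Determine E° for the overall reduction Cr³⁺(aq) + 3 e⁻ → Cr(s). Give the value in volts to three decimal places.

-0.743 V

Standard free energies of sequential steps add: ΔG°₃ = ΔG°₁ + ΔG°₂, so n₃E°₃ = n₁E°₁ + n₂E°₂.
E°₃ = (1×-0.41 + 2×-0.91) / 3 = (-2.230) / 3 = -0.743 V.
E° values themselves are not directly additive — weighting by electron count is essential.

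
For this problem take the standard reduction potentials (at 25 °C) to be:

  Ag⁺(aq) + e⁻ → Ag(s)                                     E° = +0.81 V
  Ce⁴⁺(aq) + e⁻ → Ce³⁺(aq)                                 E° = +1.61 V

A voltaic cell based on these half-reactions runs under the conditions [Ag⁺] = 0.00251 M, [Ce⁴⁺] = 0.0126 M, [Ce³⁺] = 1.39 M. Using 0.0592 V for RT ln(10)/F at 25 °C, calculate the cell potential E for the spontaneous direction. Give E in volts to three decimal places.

+0.833 V

Ce⁴⁺/Ce³⁺ is the cathode (higher E°), Ag⁺/Ag the anode: E°cell = +1.61 − (+0.81) = +0.80 V, n = 1.
Overall: Ce⁴⁺(aq) + Ag(s) → Ce³⁺(aq) + Ag⁺(aq)
Q = [Ce³⁺]·[Ag⁺] / ([Ce⁴⁺]); log Q = -0.558.
E = E° − (0.0592/n) log Q = +0.80 − (0.0592/1)(-0.558) = +0.833 V.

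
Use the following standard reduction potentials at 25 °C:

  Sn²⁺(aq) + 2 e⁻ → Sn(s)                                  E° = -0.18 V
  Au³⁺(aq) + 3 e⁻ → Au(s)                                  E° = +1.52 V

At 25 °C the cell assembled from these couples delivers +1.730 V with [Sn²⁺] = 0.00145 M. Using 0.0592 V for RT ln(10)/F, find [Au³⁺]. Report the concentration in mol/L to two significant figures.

0.0018 M

Au³⁺/Au is the cathode, Sn²⁺/Sn the anode: E°cell = +1.70 V, n = 6.
Overall reaction: 2 Au³⁺(aq) + 3 Sn(s) → 2 Au(s) + 3 Sn²⁺(aq); Q = [Sn²⁺]^3/[Au³⁺]^2.
From E = E° − (0.0592/n) log Q: log Q = (E° − E)·n/0.0592 = (+1.70 − (+1.730))·6/0.0592 = -3.0405.
So 2·log[Au³⁺] = 3·log(0.00145) − log Q = -8.5159 − (-3.0405) = -5.4754; log[Au³⁺] = -5.4754 / 2 = -2.7377; [Au³⁺] = 10^(-2.7377) ≈ 0.0018 M.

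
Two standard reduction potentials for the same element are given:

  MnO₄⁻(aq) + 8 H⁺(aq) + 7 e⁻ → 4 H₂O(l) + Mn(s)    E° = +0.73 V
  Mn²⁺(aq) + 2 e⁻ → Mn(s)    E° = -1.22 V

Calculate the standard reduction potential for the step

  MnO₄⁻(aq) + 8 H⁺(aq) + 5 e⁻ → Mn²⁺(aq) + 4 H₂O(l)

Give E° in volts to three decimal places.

Sequential free energies add, so n₃E°₃ = n₁E°₁ + n₂E°₂.
With n₃ = 7, and the known step contributing 2×(-1.22) V, the unknown satisfies 5·E° = 7×(+0.73) − 2×(-1.22) = +7.550.
E° = +7.550 / 5 = +1.510 V.

+1.510 V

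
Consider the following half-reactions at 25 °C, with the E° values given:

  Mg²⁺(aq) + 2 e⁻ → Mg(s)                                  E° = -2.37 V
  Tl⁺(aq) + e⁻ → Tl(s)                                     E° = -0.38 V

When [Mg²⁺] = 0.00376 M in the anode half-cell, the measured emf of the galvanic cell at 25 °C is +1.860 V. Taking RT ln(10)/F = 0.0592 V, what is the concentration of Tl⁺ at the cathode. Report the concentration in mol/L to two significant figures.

Tl⁺/Tl is the cathode, Mg²⁺/Mg the anode: E°cell = +1.99 V, n = 2.
Overall reaction: 2 Tl⁺(aq) + Mg(s) → 2 Tl(s) + Mg²⁺(aq); Q = [Mg²⁺]^1/[Tl⁺]^2.
From E = E° − (0.0592/n) log Q: log Q = (E° − E)·n/0.0592 = (+1.99 − (+1.860))·2/0.0592 = 4.3919.
So 2·log[Tl⁺] = 1·log(0.00376) − log Q = -2.4248 − (4.3919) = -6.8167; log[Tl⁺] = -6.8167 / 2 = -3.4083; [Tl⁺] = 10^(-3.4083) ≈ 0.00039 M.

0.00039 M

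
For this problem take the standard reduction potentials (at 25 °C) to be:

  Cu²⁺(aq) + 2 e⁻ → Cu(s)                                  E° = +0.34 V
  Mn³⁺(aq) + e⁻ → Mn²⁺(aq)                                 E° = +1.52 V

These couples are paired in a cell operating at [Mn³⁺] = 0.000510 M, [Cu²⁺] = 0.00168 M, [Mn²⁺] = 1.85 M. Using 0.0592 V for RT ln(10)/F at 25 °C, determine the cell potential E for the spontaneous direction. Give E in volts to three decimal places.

+1.051 V

Mn³⁺/Mn²⁺ is the cathode (higher E°), Cu²⁺/Cu the anode: E°cell = +1.52 − (+0.34) = +1.18 V, n = 2.
Overall: 2 Mn³⁺(aq) + Cu(s) → 2 Mn²⁺(aq) + Cu²⁺(aq)
Q = [Mn²⁺]^2·[Cu²⁺] / ([Mn³⁺]^2); log Q = 4.345.
E = E° − (0.0592/n) log Q = +1.18 − (0.0592/2)(4.345) = +1.051 V.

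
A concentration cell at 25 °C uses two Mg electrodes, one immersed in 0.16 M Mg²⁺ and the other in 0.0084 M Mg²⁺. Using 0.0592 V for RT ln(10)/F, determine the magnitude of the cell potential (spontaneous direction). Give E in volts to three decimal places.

For a concentration cell E°cell = 0. The 0.16 M side is the cathode (reduction is favoured where [Mg²⁺] is higher).
With n = 2, E = −(0.0592/2) log([Mg²⁺]ₐₙ/[Mg²⁺]꜀ₐₜ) = −(0.0592/2) log(0.0084/0.16) = −(0.0592/2)(-1.280) = +0.038 V.

+0.038 V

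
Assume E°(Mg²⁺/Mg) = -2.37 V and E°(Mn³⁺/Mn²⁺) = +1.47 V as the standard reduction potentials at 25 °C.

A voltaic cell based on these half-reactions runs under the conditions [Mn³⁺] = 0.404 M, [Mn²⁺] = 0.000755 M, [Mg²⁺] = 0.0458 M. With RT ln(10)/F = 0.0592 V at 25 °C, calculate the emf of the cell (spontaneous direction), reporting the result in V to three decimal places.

Mn³⁺/Mn²⁺ is the cathode (higher E°), Mg²⁺/Mg the anode: E°cell = +1.47 − (-2.37) = +3.84 V, n = 2.
Overall: 2 Mn³⁺(aq) + Mg(s) → 2 Mn²⁺(aq) + Mg²⁺(aq)
Q = [Mn²⁺]^2·[Mg²⁺] / ([Mn³⁺]^2); log Q = -6.796.
E = E° − (0.0592/n) log Q = +3.84 − (0.0592/2)(-6.796) = +4.041 V.

+4.041 V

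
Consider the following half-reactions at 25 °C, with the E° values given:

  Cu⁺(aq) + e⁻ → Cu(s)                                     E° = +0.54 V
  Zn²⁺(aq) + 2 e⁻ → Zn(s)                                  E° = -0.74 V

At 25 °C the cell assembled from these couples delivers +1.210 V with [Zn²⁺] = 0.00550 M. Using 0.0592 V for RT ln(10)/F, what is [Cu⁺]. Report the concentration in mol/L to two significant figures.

Cu⁺/Cu is the cathode, Zn²⁺/Zn the anode: E°cell = +1.28 V, n = 2.
Overall reaction: 2 Cu⁺(aq) + Zn(s) → 2 Cu(s) + Zn²⁺(aq); Q = [Zn²⁺]^1/[Cu⁺]^2.
From E = E° − (0.0592/n) log Q: log Q = (E° − E)·n/0.0592 = (+1.28 − (+1.210))·2/0.0592 = 2.3649.
So 2·log[Cu⁺] = 1·log(0.0055) − log Q = -2.2596 − (2.3649) = -4.6245; log[Cu⁺] = -4.6245 / 2 = -2.3123; [Cu⁺] = 10^(-2.3123) ≈ 0.0049 M.

0.0049 M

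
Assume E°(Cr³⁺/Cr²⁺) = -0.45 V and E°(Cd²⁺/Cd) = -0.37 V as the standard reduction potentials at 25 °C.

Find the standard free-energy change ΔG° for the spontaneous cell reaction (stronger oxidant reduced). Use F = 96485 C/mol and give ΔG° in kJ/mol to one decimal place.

Cd²⁺/Cd (E° = -0.37 V) is the cathode; Cr³⁺/Cr²⁺ (E° = -0.45 V) is the anode, so E°cell = +0.08 V.
Balancing electrons gives n = 2 (lcm of 2 and 1).
ΔG° = −nFE° = −(2)(96485)(+0.08) = -15,438 J = -15.4 kJ/mol.

-15.4 kJ/mol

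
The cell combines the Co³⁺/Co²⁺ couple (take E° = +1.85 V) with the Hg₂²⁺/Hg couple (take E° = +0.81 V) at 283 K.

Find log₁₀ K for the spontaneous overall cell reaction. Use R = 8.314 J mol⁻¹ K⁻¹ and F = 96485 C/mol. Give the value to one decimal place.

37.0

Cathode: Co³⁺/Co²⁺; anode: Hg₂²⁺/Hg. E°cell = (+1.85) − (+0.81) = +1.04 V, with n = 2.
ΔG° = −nFE° = −RT ln K, so ln K = nFE°/(RT) = (2)(96485)(+1.04) / ((8.314)(283)) = 85.296.
log₁₀ K = 85.296 / ln 10 = 37.0.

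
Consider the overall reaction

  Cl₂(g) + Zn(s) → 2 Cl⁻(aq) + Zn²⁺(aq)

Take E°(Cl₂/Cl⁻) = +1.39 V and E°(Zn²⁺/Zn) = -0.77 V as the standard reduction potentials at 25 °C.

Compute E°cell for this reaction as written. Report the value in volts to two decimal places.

The Cl₂/Cl⁻ couple has the higher reduction potential, so it is the cathode; Zn²⁺/Zn is oxidised at the anode.
E°cell = E°(cathode) − E°(anode) = (+1.39) − (-0.77) = +2.16 V.

+2.16 V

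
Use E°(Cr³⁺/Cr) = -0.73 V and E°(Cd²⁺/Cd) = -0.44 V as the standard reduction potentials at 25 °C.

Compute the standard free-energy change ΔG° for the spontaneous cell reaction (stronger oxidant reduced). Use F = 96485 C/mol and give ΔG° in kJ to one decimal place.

Cd²⁺/Cd (E° = -0.44 V) is the cathode; Cr³⁺/Cr (E° = -0.73 V) is the anode, so E°cell = +0.29 V.
Balancing electrons gives n = 6 (lcm of 2 and 3).
ΔG° = −nFE° = −(6)(96485)(+0.29) = -167,884 J = -167.9 kJ.

-167.9 kJ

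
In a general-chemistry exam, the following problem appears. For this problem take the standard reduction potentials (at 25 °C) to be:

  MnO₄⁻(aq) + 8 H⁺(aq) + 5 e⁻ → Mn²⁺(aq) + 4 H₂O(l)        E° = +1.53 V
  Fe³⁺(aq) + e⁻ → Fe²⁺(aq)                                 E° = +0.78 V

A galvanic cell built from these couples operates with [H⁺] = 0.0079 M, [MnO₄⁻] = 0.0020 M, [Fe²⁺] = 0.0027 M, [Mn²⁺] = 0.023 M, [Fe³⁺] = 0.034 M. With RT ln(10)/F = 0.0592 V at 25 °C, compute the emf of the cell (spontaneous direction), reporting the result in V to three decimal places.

MnO₄⁻/Mn²⁺ is the cathode (higher E°), Fe³⁺/Fe²⁺ the anode: E°cell = +1.53 − (+0.78) = +0.75 V, n = 5.
Overall: MnO₄⁻(aq) + 8 H⁺(aq) + 5 Fe²⁺(aq) → Mn²⁺(aq) + 4 H₂O(l) + 5 Fe³⁺(aq)
Q = [Mn²⁺]·[Fe³⁺]^5 / ([MnO₄⁻]·[H⁺]^8·[Fe²⁺]^5); log Q = 23.380.
E = E° − (0.0592/n) log Q = +0.75 − (0.0592/5)(23.380) = +0.473 V.

+0.473 V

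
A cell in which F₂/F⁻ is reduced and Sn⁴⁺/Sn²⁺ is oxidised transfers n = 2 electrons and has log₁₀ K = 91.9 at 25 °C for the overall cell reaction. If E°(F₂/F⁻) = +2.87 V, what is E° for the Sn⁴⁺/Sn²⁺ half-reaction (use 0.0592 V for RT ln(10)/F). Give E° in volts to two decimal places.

E°cell = (0.0592/n)·log K = (0.0592/2)(91.9) = +2.720 V.
Since F₂/F⁻ is the cathode and Sn⁴⁺/Sn²⁺ the anode, E°cell = E°(F₂/F⁻) − E°(Sn⁴⁺/Sn²⁺).
So E°(Sn⁴⁺/Sn²⁺) = E°(F₂/F⁻) − E°cell = (+2.87) − (+2.720) = +0.15 V.

+0.15 V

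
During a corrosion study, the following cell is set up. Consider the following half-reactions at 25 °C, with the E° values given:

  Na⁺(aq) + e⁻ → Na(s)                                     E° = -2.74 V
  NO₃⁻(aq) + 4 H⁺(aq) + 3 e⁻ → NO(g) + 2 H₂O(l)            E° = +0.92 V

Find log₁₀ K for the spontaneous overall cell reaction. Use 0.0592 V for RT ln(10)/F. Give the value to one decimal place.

185.5

Cathode: NO₃⁻/NO; anode: Na⁺/Na. E°cell = +3.66 V, n = 3.
log K = nE°cell / 0.0592 = (3)(+3.66) / 0.0592 = 185.5.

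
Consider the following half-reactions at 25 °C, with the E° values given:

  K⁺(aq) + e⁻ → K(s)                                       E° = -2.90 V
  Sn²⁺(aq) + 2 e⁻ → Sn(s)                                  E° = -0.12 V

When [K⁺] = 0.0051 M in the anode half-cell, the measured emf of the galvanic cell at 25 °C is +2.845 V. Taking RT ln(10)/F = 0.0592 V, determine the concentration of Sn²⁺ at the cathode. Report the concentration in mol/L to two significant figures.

0.0041 M

Sn²⁺/Sn is the cathode, K⁺/K the anode: E°cell = +2.78 V, n = 2.
Overall reaction: Sn²⁺(aq) + 2 K(s) → Sn(s) + 2 K⁺(aq); Q = [K⁺]^2/[Sn²⁺]^1.
From E = E° − (0.0592/n) log Q: log Q = (E° − E)·n/0.0592 = (+2.78 − (+2.845))·2/0.0592 = -2.1959.
So 1·log[Sn²⁺] = 2·log(0.0051) − log Q = -4.5849 − (-2.1959) = -2.3890; [Sn²⁺] = 10^(-2.3890) ≈ 0.0041 M.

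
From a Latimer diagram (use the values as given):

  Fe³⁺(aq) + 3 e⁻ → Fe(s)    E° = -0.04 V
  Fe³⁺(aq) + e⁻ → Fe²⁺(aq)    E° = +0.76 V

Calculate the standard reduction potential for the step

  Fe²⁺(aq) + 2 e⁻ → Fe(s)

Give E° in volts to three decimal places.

Sequential free energies add, so n₃E°₃ = n₁E°₁ + n₂E°₂.
With n₃ = 3, and the known step contributing 1×(+0.76) V, the unknown satisfies 2·E° = 3×(-0.04) − 1×(+0.76) = -0.880.
E° = -0.880 / 2 = -0.440 V.

-0.440 V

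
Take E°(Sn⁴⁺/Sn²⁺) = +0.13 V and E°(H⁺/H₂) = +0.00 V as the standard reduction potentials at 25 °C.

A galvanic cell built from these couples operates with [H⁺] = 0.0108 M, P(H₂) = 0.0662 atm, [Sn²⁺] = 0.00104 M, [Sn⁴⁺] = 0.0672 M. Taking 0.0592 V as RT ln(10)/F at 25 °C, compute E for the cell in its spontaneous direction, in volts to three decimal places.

+0.265 V

Sn⁴⁺/Sn²⁺ is the cathode (higher E°), H⁺/H₂ the anode: E°cell = +0.13 − (+0.00) = +0.13 V, n = 2.
Overall: Sn⁴⁺(aq) + H₂(g) → Sn²⁺(aq) + 2 H⁺(aq)
Q = [Sn²⁺]·[H⁺]^2 / ([Sn⁴⁺]·P(H₂)); log Q = -4.564.
E = E° − (0.0592/n) log Q = +0.13 − (0.0592/2)(-4.564) = +0.265 V.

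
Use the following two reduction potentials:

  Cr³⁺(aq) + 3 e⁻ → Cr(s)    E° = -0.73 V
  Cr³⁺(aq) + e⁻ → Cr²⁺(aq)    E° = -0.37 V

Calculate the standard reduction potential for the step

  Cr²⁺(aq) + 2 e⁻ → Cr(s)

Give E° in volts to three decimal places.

-0.910 V

Sequential free energies add, so n₃E°₃ = n₁E°₁ + n₂E°₂.
With n₃ = 3, and the known step contributing 1×(-0.37) V, the unknown satisfies 2·E° = 3×(-0.73) − 1×(-0.37) = -1.820.
E° = -1.820 / 2 = -0.910 V.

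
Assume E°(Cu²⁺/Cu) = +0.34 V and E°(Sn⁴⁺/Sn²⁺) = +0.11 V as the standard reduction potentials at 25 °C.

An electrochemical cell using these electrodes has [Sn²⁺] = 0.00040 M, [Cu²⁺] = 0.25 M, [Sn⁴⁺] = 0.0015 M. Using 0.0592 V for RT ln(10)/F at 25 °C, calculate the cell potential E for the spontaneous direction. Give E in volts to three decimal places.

Cu²⁺/Cu is the cathode (higher E°), Sn⁴⁺/Sn²⁺ the anode: E°cell = +0.34 − (+0.11) = +0.23 V, n = 2.
Overall: Cu²⁺(aq) + Sn²⁺(aq) → Cu(s) + Sn⁴⁺(aq)
Q = [Sn⁴⁺] / ([Cu²⁺]·[Sn²⁺]); log Q = 1.176.
E = E° − (0.0592/n) log Q = +0.23 − (0.0592/2)(1.176) = +0.195 V.

+0.195 V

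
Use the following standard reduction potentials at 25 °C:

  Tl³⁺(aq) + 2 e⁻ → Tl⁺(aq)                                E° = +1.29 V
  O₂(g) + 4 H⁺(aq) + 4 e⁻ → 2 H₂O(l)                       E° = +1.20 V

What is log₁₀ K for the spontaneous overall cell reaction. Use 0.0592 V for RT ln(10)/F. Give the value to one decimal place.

Cathode: Tl³⁺/Tl⁺; anode: O₂/H₂O. E°cell = +0.09 V, n = 4.
log K = nE°cell / 0.0592 = (4)(+0.09) / 0.0592 = 6.1.

6.1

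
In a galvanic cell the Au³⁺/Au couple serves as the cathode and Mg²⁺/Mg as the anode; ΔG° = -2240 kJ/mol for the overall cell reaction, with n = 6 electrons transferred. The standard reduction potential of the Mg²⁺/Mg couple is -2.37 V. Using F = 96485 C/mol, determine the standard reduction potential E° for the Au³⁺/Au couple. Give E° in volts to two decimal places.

+1.50 V

E°cell = −ΔG°/(nF) = −(-2240×10³)/((6)(96485)) = +3.869 V.
Since Au³⁺/Au is the cathode and Mg²⁺/Mg the anode, E°cell = E°(Au³⁺/Au) − E°(Mg²⁺/Mg).
So E°(Au³⁺/Au) = E°cell + E°(Mg²⁺/Mg) = +3.869 + (-2.37) = +1.50 V.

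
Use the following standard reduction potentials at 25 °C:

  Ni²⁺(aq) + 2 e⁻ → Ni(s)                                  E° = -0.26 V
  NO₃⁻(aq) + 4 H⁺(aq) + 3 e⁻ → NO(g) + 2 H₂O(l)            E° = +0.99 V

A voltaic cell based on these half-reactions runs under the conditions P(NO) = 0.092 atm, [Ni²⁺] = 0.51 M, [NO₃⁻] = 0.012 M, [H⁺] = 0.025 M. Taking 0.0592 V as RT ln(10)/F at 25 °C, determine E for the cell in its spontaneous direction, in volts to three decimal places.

NO₃⁻/NO is the cathode (higher E°), Ni²⁺/Ni the anode: E°cell = +0.99 − (-0.26) = +1.25 V, n = 6.
Overall: 2 NO₃⁻(aq) + 8 H⁺(aq) + 3 Ni(s) → 2 NO(g) + 4 H₂O(l) + 3 Ni²⁺(aq)
Q = P(NO)^2·[Ni²⁺]^3 / ([NO₃⁻]^2·[H⁺]^8); log Q = 13.708.
E = E° − (0.0592/n) log Q = +1.25 − (0.0592/6)(13.708) = +1.115 V.

+1.115 V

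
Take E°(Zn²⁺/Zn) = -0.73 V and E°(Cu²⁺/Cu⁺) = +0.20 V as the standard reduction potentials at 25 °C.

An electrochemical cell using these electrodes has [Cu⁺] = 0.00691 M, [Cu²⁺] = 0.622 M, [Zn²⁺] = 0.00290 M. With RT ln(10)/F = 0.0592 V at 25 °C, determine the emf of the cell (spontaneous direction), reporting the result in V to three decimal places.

+1.121 V

Cu²⁺/Cu⁺ is the cathode (higher E°), Zn²⁺/Zn the anode: E°cell = +0.20 − (-0.73) = +0.93 V, n = 2.
Overall: 2 Cu²⁺(aq) + Zn(s) → 2 Cu⁺(aq) + Zn²⁺(aq)
Q = [Cu⁺]^2·[Zn²⁺] / ([Cu²⁺]^2); log Q = -6.446.
E = E° − (0.0592/n) log Q = +0.93 − (0.0592/2)(-6.446) = +1.121 V.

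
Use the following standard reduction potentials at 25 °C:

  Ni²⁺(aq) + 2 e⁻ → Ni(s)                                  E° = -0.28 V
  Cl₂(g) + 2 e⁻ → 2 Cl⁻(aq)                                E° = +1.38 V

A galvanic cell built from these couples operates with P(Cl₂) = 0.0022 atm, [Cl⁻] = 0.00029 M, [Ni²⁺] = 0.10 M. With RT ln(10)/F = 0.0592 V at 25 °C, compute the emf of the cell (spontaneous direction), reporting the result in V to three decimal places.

+1.820 V

Cl₂/Cl⁻ is the cathode (higher E°), Ni²⁺/Ni the anode: E°cell = +1.38 − (-0.28) = +1.66 V, n = 2.
Overall: Cl₂(g) + Ni(s) → 2 Cl⁻(aq) + Ni²⁺(aq)
Q = [Cl⁻]^2·[Ni²⁺] / (P(Cl₂)); log Q = -5.418.
E = E° − (0.0592/n) log Q = +1.66 − (0.0592/2)(-5.418) = +1.820 V.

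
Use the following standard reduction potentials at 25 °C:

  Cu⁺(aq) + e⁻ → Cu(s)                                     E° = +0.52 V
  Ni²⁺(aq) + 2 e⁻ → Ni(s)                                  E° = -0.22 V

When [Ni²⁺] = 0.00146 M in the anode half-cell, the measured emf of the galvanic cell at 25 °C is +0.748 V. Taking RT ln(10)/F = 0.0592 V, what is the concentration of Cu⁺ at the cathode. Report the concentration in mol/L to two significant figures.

0.052 M

Cu⁺/Cu is the cathode, Ni²⁺/Ni the anode: E°cell = +0.74 V, n = 2.
Overall reaction: 2 Cu⁺(aq) + Ni(s) → 2 Cu(s) + Ni²⁺(aq); Q = [Ni²⁺]^1/[Cu⁺]^2.
From E = E° − (0.0592/n) log Q: log Q = (E° − E)·n/0.0592 = (+0.74 − (+0.748))·2/0.0592 = -0.2703.
So 2·log[Cu⁺] = 1·log(0.00146) − log Q = -2.8356 − (-0.2703) = -2.5653; log[Cu⁺] = -2.5653 / 2 = -1.2827; [Cu⁺] = 10^(-1.2827) ≈ 0.052 M.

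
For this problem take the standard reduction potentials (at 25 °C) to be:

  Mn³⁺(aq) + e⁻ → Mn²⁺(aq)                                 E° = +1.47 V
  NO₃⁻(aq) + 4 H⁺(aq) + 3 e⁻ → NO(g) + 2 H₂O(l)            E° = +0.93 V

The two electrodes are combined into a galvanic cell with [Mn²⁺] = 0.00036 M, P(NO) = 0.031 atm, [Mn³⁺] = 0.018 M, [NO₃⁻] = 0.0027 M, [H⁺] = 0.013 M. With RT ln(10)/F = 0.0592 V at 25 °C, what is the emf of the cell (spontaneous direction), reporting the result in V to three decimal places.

Mn³⁺/Mn²⁺ is the cathode (higher E°), NO₃⁻/NO the anode: E°cell = +1.47 − (+0.93) = +0.54 V, n = 3.
Overall: 3 Mn³⁺(aq) + NO(g) + 2 H₂O(l) → 3 Mn²⁺(aq) + NO₃⁻(aq) + 4 H⁺(aq)
Q = [Mn²⁺]^3·[NO₃⁻]·[H⁺]^4 / ([Mn³⁺]^3·P(NO)); log Q = -13.701.
E = E° − (0.0592/n) log Q = +0.54 − (0.0592/3)(-13.701) = +0.810 V.

+0.810 V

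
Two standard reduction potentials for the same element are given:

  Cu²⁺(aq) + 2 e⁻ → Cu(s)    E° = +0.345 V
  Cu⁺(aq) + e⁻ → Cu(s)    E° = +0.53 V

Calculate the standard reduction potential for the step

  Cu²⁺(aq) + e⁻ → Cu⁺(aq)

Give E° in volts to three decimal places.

+0.160 V

Sequential free energies add, so n₃E°₃ = n₁E°₁ + n₂E°₂.
With n₃ = 2, and the known step contributing 1×(+0.53) V, the unknown satisfies 1·E° = 2×(+0.345) − 1×(+0.53) = +0.160.
E° = +0.160 / 1 = +0.160 V.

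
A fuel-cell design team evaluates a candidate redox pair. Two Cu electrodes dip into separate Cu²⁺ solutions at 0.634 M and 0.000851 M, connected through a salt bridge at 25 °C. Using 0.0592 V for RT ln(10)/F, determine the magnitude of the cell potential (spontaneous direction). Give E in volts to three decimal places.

For a concentration cell E°cell = 0. The 0.634 M side is the cathode (reduction is favoured where [Cu²⁺] is higher).
With n = 2, E = −(0.0592/2) log([Cu²⁺]ₐₙ/[Cu²⁺]꜀ₐₜ) = −(0.0592/2) log(0.000851/0.634) = −(0.0592/2)(-2.872) = +0.085 V.

+0.085 V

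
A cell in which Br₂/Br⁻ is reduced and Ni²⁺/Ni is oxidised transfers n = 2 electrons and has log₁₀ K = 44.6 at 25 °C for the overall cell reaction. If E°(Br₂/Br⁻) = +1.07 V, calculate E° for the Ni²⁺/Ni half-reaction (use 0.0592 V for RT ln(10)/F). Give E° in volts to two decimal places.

-0.25 V

E°cell = (0.0592/n)·log K = (0.0592/2)(44.6) = +1.320 V.
Since Br₂/Br⁻ is the cathode and Ni²⁺/Ni the anode, E°cell = E°(Br₂/Br⁻) − E°(Ni²⁺/Ni).
So E°(Ni²⁺/Ni) = E°(Br₂/Br⁻) − E°cell = (+1.07) − (+1.320) = -0.25 V.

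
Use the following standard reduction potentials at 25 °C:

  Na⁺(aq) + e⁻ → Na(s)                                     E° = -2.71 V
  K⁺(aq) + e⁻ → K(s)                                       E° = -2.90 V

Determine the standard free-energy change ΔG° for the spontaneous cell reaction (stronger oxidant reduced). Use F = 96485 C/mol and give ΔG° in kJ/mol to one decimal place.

-18.3 kJ/mol

Na⁺/Na (E° = -2.71 V) is the cathode; K⁺/K (E° = -2.90 V) is the anode, so E°cell = +0.19 V.
Balancing electrons gives n = 1 (lcm of 1 and 1).
ΔG° = −nFE° = −(1)(96485)(+0.19) = -18,332 J = -18.3 kJ/mol.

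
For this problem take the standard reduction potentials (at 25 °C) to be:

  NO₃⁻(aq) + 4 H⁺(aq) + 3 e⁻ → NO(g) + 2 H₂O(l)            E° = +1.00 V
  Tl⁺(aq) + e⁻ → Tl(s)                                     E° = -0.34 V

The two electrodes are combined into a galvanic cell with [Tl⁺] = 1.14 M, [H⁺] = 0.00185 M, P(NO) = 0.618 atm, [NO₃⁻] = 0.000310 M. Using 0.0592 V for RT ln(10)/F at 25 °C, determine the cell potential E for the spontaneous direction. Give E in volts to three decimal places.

+1.056 V

NO₃⁻/NO is the cathode (higher E°), Tl⁺/Tl the anode: E°cell = +1.00 − (-0.34) = +1.34 V, n = 3.
Overall: NO₃⁻(aq) + 4 H⁺(aq) + 3 Tl(s) → NO(g) + 2 H₂O(l) + 3 Tl⁺(aq)
Q = P(NO)·[Tl⁺]^3 / ([NO₃⁻]·[H⁺]^4); log Q = 14.402.
E = E° − (0.0592/n) log Q = +1.34 − (0.0592/3)(14.402) = +1.056 V.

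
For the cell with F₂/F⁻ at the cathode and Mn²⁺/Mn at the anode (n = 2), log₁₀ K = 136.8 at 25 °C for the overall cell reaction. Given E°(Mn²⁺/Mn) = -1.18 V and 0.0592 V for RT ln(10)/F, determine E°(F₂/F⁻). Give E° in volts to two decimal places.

+2.87 V

E°cell = (0.0592/n)·log K = (0.0592/2)(136.8) = +4.049 V.
Since F₂/F⁻ is the cathode and Mn²⁺/Mn the anode, E°cell = E°(F₂/F⁻) − E°(Mn²⁺/Mn).
So E°(F₂/F⁻) = E°cell + E°(Mn²⁺/Mn) = +4.049 + (-1.18) = +2.87 V.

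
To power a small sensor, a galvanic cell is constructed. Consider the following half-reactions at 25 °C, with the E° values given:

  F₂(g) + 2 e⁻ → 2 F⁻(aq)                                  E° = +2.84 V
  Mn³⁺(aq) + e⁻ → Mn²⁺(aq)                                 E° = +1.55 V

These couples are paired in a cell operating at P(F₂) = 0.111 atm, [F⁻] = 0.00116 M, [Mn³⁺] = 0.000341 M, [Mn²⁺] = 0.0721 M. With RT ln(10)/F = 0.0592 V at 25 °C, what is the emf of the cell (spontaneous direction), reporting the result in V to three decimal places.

F₂/F⁻ is the cathode (higher E°), Mn³⁺/Mn²⁺ the anode: E°cell = +2.84 − (+1.55) = +1.29 V, n = 2.
Overall: F₂(g) + 2 Mn²⁺(aq) → 2 F⁻(aq) + 2 Mn³⁺(aq)
Q = [F⁻]^2·[Mn³⁺]^2 / (P(F₂)·[Mn²⁺]^2); log Q = -9.567.
E = E° − (0.0592/n) log Q = +1.29 − (0.0592/2)(-9.567) = +1.573 V.

+1.573 V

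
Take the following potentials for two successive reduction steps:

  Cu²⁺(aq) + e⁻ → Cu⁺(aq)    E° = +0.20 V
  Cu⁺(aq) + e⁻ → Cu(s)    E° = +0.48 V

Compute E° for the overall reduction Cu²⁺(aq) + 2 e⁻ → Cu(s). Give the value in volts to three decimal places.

+0.340 V

Adding the free-energy changes (−nFE°) of the two steps gives −n₃FE°₃ = −n₁FE°₁ − n₂FE°₂.
E°₃ = (1×+0.20 + 1×+0.48) / 2 = (+0.680) / 2 = +0.340 V.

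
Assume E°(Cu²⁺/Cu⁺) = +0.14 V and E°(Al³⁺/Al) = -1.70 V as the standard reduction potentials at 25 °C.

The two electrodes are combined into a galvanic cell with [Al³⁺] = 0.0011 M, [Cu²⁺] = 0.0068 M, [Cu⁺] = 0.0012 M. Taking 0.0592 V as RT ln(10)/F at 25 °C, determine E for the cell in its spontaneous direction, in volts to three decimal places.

+1.943 V

Cu²⁺/Cu⁺ is the cathode (higher E°), Al³⁺/Al the anode: E°cell = +0.14 − (-1.70) = +1.84 V, n = 3.
Overall: 3 Cu²⁺(aq) + Al(s) → 3 Cu⁺(aq) + Al³⁺(aq)
Q = [Cu⁺]^3·[Al³⁺] / ([Cu²⁺]^3); log Q = -5.219.
E = E° − (0.0592/n) log Q = +1.84 − (0.0592/3)(-5.219) = +1.943 V.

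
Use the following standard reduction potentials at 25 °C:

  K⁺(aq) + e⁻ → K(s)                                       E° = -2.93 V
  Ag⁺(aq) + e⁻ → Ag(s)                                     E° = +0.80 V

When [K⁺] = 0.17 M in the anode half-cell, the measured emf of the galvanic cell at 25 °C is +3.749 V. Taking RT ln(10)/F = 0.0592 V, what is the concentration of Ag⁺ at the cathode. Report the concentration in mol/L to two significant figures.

0.36 M

Ag⁺/Ag is the cathode, K⁺/K the anode: E°cell = +3.73 V, n = 1.
Overall reaction: Ag⁺(aq) + K(s) → Ag(s) + K⁺(aq); Q = [K⁺]^1/[Ag⁺]^1.
From E = E° − (0.0592/n) log Q: log Q = (E° − E)·n/0.0592 = (+3.73 − (+3.749))·1/0.0592 = -0.3209.
So 1·log[Ag⁺] = 1·log(0.17) − log Q = -0.7696 − (-0.3209) = -0.4487; [Ag⁺] = 10^(-0.4487) ≈ 0.36 M.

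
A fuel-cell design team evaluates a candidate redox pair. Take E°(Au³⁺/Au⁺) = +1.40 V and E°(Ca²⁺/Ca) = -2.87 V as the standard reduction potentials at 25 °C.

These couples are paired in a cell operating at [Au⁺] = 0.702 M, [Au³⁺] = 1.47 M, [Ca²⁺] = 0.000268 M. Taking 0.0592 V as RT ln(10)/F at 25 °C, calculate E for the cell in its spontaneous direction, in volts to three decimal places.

Au³⁺/Au⁺ is the cathode (higher E°), Ca²⁺/Ca the anode: E°cell = +1.40 − (-2.87) = +4.27 V, n = 2.
Overall: Au³⁺(aq) + Ca(s) → Au⁺(aq) + Ca²⁺(aq)
Q = [Au⁺]·[Ca²⁺] / ([Au³⁺]); log Q = -3.893.
E = E° − (0.0592/n) log Q = +4.27 − (0.0592/2)(-3.893) = +4.385 V.

+4.385 V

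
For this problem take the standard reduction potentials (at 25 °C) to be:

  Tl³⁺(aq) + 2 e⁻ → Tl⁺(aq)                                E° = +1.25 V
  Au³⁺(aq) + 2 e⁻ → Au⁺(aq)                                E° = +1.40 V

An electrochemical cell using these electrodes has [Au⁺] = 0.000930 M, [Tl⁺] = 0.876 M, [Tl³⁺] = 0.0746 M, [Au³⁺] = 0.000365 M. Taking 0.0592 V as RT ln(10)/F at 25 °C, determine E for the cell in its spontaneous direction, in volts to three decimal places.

Au³⁺/Au⁺ is the cathode (higher E°), Tl³⁺/Tl⁺ the anode: E°cell = +1.40 − (+1.25) = +0.15 V, n = 2.
Overall: Au³⁺(aq) + Tl⁺(aq) → Au⁺(aq) + Tl³⁺(aq)
Q = [Au⁺]·[Tl³⁺] / ([Au³⁺]·[Tl⁺]); log Q = -0.664.
E = E° − (0.0592/n) log Q = +0.15 − (0.0592/2)(-0.664) = +0.170 V.

+0.170 V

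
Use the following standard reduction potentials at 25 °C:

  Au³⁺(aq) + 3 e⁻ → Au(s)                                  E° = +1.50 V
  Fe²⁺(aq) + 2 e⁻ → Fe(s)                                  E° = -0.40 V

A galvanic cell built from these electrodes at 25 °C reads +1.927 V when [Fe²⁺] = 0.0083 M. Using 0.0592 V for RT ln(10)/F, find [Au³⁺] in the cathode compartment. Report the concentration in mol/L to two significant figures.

0.018 M

Au³⁺/Au is the cathode, Fe²⁺/Fe the anode: E°cell = +1.90 V, n = 6.
Overall reaction: 2 Au³⁺(aq) + 3 Fe(s) → 2 Au(s) + 3 Fe²⁺(aq); Q = [Fe²⁺]^3/[Au³⁺]^2.
From E = E° − (0.0592/n) log Q: log Q = (E° − E)·n/0.0592 = (+1.90 − (+1.927))·6/0.0592 = -2.7365.
So 2·log[Au³⁺] = 3·log(0.0083) − log Q = -6.2428 − (-2.7365) = -3.5063; log[Au³⁺] = -3.5063 / 2 = -1.7531; [Au³⁺] = 10^(-1.7531) ≈ 0.018 M.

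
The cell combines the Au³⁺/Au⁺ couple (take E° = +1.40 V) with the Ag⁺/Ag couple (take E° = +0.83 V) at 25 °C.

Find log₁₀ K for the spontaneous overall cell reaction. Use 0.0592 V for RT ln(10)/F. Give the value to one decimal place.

19.3

Cathode: Au³⁺/Au⁺; anode: Ag⁺/Ag. E°cell = +0.57 V, n = 2.
log K = nE°cell / 0.0592 = (2)(+0.57) / 0.0592 = 19.3.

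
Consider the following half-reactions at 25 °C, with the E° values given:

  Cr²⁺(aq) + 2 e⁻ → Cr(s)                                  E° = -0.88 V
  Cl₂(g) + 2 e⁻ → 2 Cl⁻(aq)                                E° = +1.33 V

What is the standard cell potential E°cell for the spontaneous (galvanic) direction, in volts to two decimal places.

The Cl₂/Cl⁻ couple has the higher reduction potential, so it is the cathode; Cr²⁺/Cr is oxidised at the anode.
E°cell = E°(cathode) − E°(anode) = (+1.33) − (-0.88) = +2.21 V.
Since E°cell > 0, the reaction is spontaneous under standard conditions.

+2.21 V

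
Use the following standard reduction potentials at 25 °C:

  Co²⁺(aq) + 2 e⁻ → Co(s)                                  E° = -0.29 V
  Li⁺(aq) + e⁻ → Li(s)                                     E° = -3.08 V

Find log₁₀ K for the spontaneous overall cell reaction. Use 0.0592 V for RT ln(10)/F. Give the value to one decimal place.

Cathode: Co²⁺/Co; anode: Li⁺/Li. E°cell = +2.79 V, n = 2.
log K = nE°cell / 0.0592 = (2)(+2.79) / 0.0592 = 94.3.

94.3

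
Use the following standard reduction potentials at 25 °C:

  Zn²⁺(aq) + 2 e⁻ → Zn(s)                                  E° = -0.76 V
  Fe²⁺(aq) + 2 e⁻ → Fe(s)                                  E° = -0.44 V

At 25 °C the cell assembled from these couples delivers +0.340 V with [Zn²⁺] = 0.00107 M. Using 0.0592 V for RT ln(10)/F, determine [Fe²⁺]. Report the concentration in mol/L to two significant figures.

0.0051 M

Fe²⁺/Fe is the cathode, Zn²⁺/Zn the anode: E°cell = +0.32 V, n = 2.
Overall reaction: Fe²⁺(aq) + Zn(s) → Fe(s) + Zn²⁺(aq); Q = [Zn²⁺]^1/[Fe²⁺]^1.
From E = E° − (0.0592/n) log Q: log Q = (E° − E)·n/0.0592 = (+0.32 − (+0.340))·2/0.0592 = -0.6757.
So 1·log[Fe²⁺] = 1·log(0.00107) − log Q = -2.9706 − (-0.6757) = -2.2949; [Fe²⁺] = 10^(-2.2949) ≈ 0.0051 M.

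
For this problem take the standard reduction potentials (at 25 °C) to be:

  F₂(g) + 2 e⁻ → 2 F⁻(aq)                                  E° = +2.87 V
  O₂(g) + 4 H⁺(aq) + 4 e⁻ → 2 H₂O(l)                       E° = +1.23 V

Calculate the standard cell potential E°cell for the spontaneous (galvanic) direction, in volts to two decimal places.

+1.64 V

The F₂/F⁻ couple has the higher reduction potential, so it is the cathode; O₂/H₂O is oxidised at the anode.
E°cell = E°(cathode) − E°(anode) = (+2.87) − (+1.23) = +1.64 V.
Since E°cell > 0, the reaction is spontaneous under standard conditions.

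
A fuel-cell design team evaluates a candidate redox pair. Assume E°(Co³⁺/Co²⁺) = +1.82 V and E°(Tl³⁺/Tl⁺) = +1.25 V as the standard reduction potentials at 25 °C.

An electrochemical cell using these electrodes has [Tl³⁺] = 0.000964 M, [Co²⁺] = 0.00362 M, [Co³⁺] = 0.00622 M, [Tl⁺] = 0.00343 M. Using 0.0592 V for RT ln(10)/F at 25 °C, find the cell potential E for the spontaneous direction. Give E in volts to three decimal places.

+0.600 V

Co³⁺/Co²⁺ is the cathode (higher E°), Tl³⁺/Tl⁺ the anode: E°cell = +1.82 − (+1.25) = +0.57 V, n = 2.
Overall: 2 Co³⁺(aq) + Tl⁺(aq) → 2 Co²⁺(aq) + Tl³⁺(aq)
Q = [Co²⁺]^2·[Tl³⁺] / ([Co³⁺]^2·[Tl⁺]); log Q = -1.021.
E = E° − (0.0592/n) log Q = +0.57 − (0.0592/2)(-1.021) = +0.600 V.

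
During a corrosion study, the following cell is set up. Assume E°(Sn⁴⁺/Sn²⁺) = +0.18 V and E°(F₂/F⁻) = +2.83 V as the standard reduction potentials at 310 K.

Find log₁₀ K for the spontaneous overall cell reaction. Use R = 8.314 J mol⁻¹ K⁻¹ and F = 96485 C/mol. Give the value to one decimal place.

86.2

Cathode: F₂/F⁻; anode: Sn⁴⁺/Sn²⁺. E°cell = (+2.83) − (+0.18) = +2.65 V, with n = 2.
ΔG° = −nFE° = −RT ln K, so ln K = nFE°/(RT) = (2)(96485)(+2.65) / ((8.314)(310)) = 198.410.
log₁₀ K = 198.410 / ln 10 = 86.2.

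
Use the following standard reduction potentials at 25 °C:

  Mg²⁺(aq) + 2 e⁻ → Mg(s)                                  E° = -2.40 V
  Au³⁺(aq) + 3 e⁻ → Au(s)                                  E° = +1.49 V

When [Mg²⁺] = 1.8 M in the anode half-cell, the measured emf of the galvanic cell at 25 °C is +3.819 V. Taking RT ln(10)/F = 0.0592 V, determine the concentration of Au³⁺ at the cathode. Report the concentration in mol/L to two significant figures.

0.00061 M

Au³⁺/Au is the cathode, Mg²⁺/Mg the anode: E°cell = +3.89 V, n = 6.
Overall reaction: 2 Au³⁺(aq) + 3 Mg(s) → 2 Au(s) + 3 Mg²⁺(aq); Q = [Mg²⁺]^3/[Au³⁺]^2.
From E = E° − (0.0592/n) log Q: log Q = (E° − E)·n/0.0592 = (+3.89 − (+3.819))·6/0.0592 = 7.1959.
So 2·log[Au³⁺] = 3·log(1.8) − log Q = 0.7658 − (7.1959) = -6.4301; log[Au³⁺] = -6.4301 / 2 = -3.2151; [Au³⁺] = 10^(-3.2151) ≈ 0.00061 M.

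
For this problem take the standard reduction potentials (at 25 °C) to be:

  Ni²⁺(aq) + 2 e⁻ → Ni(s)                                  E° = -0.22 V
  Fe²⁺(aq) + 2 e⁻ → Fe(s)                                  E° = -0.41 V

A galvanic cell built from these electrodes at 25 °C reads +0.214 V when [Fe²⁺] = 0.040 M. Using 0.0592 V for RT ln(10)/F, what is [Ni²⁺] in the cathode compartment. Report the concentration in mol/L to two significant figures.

Ni²⁺/Ni is the cathode, Fe²⁺/Fe the anode: E°cell = +0.19 V, n = 2.
Overall reaction: Ni²⁺(aq) + Fe(s) → Ni(s) + Fe²⁺(aq); Q = [Fe²⁺]^1/[Ni²⁺]^1.
From E = E° − (0.0592/n) log Q: log Q = (E° − E)·n/0.0592 = (+0.19 − (+0.214))·2/0.0592 = -0.8108.
So 1·log[Ni²⁺] = 1·log(0.04) − log Q = -1.3979 − (-0.8108) = -0.5871; [Ni²⁺] = 10^(-0.5871) ≈ 0.26 M.

0.26 M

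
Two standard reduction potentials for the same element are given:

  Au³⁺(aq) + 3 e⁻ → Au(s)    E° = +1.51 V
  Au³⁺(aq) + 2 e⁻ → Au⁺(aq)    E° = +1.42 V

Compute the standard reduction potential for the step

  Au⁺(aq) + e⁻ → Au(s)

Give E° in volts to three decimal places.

Sequential free energies add, so n₃E°₃ = n₁E°₁ + n₂E°₂.
With n₃ = 3, and the known step contributing 2×(+1.42) V, the unknown satisfies 1·E° = 3×(+1.51) − 2×(+1.42) = +1.690.
E° = +1.690 / 1 = +1.690 V.

+1.690 V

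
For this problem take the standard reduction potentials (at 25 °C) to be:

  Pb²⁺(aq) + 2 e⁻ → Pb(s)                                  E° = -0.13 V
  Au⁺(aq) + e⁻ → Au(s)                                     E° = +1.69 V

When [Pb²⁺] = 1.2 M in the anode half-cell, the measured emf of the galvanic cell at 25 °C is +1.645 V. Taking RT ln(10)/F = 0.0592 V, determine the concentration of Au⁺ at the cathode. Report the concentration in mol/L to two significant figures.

Au⁺/Au is the cathode, Pb²⁺/Pb the anode: E°cell = +1.82 V, n = 2.
Overall reaction: 2 Au⁺(aq) + Pb(s) → 2 Au(s) + Pb²⁺(aq); Q = [Pb²⁺]^1/[Au⁺]^2.
From E = E° − (0.0592/n) log Q: log Q = (E° − E)·n/0.0592 = (+1.82 − (+1.645))·2/0.0592 = 5.9122.
So 2·log[Au⁺] = 1·log(1.2) − log Q = 0.0792 − (5.9122) = -5.8330; log[Au⁺] = -5.8330 / 2 = -2.9165; [Au⁺] = 10^(-2.9165) ≈ 0.0012 M.

0.0012 M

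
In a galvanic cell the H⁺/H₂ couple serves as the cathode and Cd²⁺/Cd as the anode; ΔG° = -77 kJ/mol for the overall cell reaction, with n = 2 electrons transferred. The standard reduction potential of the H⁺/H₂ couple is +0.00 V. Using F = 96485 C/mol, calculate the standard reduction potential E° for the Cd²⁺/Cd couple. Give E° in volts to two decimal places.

E°cell = −ΔG°/(nF) = −(-77×10³)/((2)(96485)) = +0.399 V.
Since H⁺/H₂ is the cathode and Cd²⁺/Cd the anode, E°cell = E°(H⁺/H₂) − E°(Cd²⁺/Cd).
So E°(Cd²⁺/Cd) = E°(H⁺/H₂) − E°cell = (+0.00) − (+0.399) = -0.40 V.

-0.40 V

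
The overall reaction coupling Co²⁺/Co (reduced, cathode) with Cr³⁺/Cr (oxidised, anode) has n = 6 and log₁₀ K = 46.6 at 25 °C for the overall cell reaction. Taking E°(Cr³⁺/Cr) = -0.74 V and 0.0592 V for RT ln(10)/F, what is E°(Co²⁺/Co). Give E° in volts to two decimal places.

-0.28 V

E°cell = (0.0592/n)·log K = (0.0592/6)(46.6) = +0.460 V.
Since Co²⁺/Co is the cathode and Cr³⁺/Cr the anode, E°cell = E°(Co²⁺/Co) − E°(Cr³⁺/Cr).
So E°(Co²⁺/Co) = E°cell + E°(Cr³⁺/Cr) = +0.460 + (-0.74) = -0.28 V.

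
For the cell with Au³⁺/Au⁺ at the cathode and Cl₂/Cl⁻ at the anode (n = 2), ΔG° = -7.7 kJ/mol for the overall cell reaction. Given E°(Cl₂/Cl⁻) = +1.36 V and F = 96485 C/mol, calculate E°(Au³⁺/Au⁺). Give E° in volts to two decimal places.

E°cell = −ΔG°/(nF) = −(-7.7×10³)/((2)(96485)) = +0.040 V.
Since Au³⁺/Au⁺ is the cathode and Cl₂/Cl⁻ the anode, E°cell = E°(Au³⁺/Au⁺) − E°(Cl₂/Cl⁻).
So E°(Au³⁺/Au⁺) = E°cell + E°(Cl₂/Cl⁻) = +0.040 + (+1.36) = +1.40 V.

+1.40 V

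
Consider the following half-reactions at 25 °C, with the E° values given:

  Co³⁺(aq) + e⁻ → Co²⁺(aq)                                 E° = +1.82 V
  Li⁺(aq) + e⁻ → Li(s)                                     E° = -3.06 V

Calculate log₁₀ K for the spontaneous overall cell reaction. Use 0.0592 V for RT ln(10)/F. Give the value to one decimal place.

82.4

Cathode: Co³⁺/Co²⁺; anode: Li⁺/Li. E°cell = +4.88 V, n = 1.
log K = nE°cell / 0.0592 = (1)(+4.88) / 0.0592 = 82.4.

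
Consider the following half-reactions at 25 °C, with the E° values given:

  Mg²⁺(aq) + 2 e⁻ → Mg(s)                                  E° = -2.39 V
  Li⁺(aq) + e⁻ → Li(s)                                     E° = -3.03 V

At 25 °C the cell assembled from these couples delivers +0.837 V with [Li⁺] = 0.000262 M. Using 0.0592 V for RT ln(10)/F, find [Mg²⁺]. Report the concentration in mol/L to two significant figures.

Mg²⁺/Mg is the cathode, Li⁺/Li the anode: E°cell = +0.64 V, n = 2.
Overall reaction: Mg²⁺(aq) + 2 Li(s) → Mg(s) + 2 Li⁺(aq); Q = [Li⁺]^2/[Mg²⁺]^1.
From E = E° − (0.0592/n) log Q: log Q = (E° − E)·n/0.0592 = (+0.64 − (+0.837))·2/0.0592 = -6.6554.
So 1·log[Mg²⁺] = 2·log(0.000262) − log Q = -7.1634 − (-6.6554) = -0.5080; [Mg²⁺] = 10^(-0.5080) ≈ 0.31 M.

0.31 M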